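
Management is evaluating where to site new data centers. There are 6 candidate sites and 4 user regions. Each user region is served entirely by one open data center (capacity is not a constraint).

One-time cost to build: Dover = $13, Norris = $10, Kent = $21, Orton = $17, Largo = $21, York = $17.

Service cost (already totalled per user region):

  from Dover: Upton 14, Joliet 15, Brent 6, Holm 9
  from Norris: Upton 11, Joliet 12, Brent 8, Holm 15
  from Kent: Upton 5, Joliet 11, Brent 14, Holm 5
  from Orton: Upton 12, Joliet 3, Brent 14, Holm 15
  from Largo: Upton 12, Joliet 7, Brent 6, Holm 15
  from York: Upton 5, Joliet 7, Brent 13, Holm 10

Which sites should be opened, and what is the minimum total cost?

For any fixed open set, each user region goes to its cheapest open site; total = fixed + service.
{York}: Upton→York 5, Joliet→York 7, Brent→York 13, Holm→York 10. Service 35; fixed 17; total 52.
{Norris}: service 46 + fixed 10 = 56
{Kent}: service 35 + fixed 21 = 56
{Dover, Norris, Kent, Orton, Largo, York}: service 19 + fixed 99 = 118
No other subset beats 52.

Open York only; minimum total cost 52.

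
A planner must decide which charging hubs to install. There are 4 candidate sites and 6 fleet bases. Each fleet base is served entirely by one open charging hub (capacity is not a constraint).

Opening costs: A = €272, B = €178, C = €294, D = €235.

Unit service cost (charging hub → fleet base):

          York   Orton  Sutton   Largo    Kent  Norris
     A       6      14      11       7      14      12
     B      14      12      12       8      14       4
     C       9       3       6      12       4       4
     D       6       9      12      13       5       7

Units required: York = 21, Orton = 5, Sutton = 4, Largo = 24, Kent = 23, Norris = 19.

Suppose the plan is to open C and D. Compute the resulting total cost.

Total cost: 1150

Each fleet base is assigned to its cheapest site among the open ones.
{C, D}: York→D 6·21=126, Orton→C 3·5=15, Sutton→C 6·4=24, Largo→C 12·24=288, Kent→C 4·23=92, Norris→C 4·19=76. Service 621; fixed 529; total 1150.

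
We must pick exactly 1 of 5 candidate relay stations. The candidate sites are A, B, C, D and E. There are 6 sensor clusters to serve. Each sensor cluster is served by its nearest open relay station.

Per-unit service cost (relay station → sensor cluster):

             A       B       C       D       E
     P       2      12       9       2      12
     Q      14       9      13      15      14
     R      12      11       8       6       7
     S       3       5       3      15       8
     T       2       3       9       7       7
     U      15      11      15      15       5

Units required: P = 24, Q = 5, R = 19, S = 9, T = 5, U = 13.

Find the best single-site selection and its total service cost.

Choose A only; total service cost 578.

With exactly 1 open, each sensor cluster uses its cheapest among the chosen.
{A}: P→A 2·24=48, Q→A 14·5=70, R→A 12·19=228, S→A 3·9=27, T→A 2·5=10, U→A 15·13=195. Service cost 578.
{D}: service cost 602
{E}: service cost 663
Among all 5 size-1 choices, {A} is lowest.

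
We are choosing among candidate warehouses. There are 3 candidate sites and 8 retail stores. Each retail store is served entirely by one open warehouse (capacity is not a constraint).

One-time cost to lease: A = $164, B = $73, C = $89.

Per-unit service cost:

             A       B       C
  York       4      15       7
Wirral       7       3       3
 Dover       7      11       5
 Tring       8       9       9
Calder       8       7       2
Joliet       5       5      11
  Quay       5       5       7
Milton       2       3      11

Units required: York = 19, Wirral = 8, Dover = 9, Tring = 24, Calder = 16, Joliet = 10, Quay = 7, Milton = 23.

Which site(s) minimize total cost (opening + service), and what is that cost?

Open A and C; minimum total cost 753.

For any fixed open set, each retail store goes to its cheapest open site; total = fixed + service.
{A, C}: York→A 4·19=76, Wirral→C 3·8=24, Dover→C 5·9=45, Tring→A 8·24=192, Calder→C 2·16=32, Joliet→A 5·10=50, Quay→A 5·7=35, Milton→A 2·23=46. Service 500; fixed 253; total 753.
{B, C}: service 604 + fixed 162 = 766
{A}: service 646 + fixed 164 = 810
{A, B, C}: service 500 + fixed 326 = 826
(All 7 nonempty subsets were checked; A and C is lowest.)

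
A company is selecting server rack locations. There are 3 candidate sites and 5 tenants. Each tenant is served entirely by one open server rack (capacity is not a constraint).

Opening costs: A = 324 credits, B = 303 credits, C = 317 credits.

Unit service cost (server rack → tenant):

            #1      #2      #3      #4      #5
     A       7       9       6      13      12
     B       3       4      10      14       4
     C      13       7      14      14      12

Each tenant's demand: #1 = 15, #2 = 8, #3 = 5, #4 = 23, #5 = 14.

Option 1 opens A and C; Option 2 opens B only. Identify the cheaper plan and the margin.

Option 2 is cheaper by 491.

Option 1: {A, C}: #1→A 7·15=105, #2→C 7·8=56, #3→A 6·5=30, #4→A 13·23=299, #5→A 12·14=168. Service 658; fixed 641; total 1299.
Option 2: {B}: #1→B 3·15=45, #2→B 4·8=32, #3→B 10·5=50, #4→B 14·23=322, #5→B 4·14=56. Service 505; fixed 303; total 808.
Difference: |1299 − 808| = 491.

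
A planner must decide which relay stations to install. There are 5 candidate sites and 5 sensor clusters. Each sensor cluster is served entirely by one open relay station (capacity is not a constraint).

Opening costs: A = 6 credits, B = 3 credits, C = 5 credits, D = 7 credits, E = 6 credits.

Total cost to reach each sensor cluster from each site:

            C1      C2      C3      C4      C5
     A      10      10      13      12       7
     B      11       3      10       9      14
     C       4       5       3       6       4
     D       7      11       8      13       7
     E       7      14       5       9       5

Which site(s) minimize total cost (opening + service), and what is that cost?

Open C only; minimum total cost 27.

For any fixed open set, each sensor cluster goes to its cheapest open site; total = fixed + service.
{C}: C1→C 4, C2→C 5, C3→C 3, C4→C 6, C5→C 4. Service 22; fixed 5; total 27.
{B, C}: service 20 + fixed 8 = 28
{A, C}: C1→C 4, C2→C 5, C3→C 3, C4→C 6, C5→C 4. Service 22; fixed 11; total 33.
{A, B, C, D, E}: C1→C 4, C2→B 3, C3→C 3, C4→C 6, C5→C 4. Service 20; fixed 27; total 47.
No other subset beats 27.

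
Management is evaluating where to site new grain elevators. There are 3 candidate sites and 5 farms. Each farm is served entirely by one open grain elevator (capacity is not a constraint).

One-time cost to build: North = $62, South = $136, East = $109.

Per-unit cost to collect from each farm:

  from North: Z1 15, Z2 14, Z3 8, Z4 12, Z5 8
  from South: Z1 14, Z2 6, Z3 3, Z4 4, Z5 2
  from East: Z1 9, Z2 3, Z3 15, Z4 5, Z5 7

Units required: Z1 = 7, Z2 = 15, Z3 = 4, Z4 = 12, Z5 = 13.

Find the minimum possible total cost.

Minimum total cost: 410

For any fixed open set, each farm goes to its cheapest open site; total = fixed + service.
{South}: Z1→South 14·7=98, Z2→South 6·15=90, Z3→South 3·4=12, Z4→South 4·12=48, Z5→South 2·13=26. Service 274; fixed 136; total 410.
{East}: service 319 + fixed 109 = 428
{South, East}: service 194 + fixed 245 = 439
{North, South, East}: Z1→East 9·7=63, Z2→East 3·15=45, Z3→South 3·4=12, Z4→South 4·12=48, Z5→South 2·13=26. Service 194; fixed 307; total 501.
(All 7 nonempty subsets were checked; South only is lowest.)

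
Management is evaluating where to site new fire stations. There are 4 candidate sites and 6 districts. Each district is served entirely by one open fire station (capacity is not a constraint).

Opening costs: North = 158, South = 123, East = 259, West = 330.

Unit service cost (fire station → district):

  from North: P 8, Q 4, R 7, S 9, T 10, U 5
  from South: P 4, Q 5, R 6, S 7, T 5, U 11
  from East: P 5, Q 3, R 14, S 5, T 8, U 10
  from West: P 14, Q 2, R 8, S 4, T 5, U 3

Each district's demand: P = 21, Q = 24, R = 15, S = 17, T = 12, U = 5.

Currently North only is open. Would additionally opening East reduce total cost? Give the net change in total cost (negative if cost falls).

No — net change +80 (cost rises by 80).

Current service cost with {North}: 667.
Adding East: each district re-picks its cheapest; new service cost 488, saving 179.
Extra fixed cost: 259. Net change = 259 − 179 = 80.
(Totals: 825 → 905.)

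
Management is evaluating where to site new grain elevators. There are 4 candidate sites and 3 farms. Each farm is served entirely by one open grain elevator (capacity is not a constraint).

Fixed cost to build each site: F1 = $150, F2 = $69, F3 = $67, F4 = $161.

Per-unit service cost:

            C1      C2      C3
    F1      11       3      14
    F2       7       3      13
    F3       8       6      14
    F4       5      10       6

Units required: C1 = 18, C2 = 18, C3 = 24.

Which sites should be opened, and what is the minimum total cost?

Open F2 and F4; minimum total cost 518.

For any fixed open set, each farm goes to its cheapest open site; total = fixed + service.
{F2, F4}: C1→F4 5·18=90, C2→F2 3·18=54, C3→F4 6·24=144. Service 288; fixed 230; total 518.
{F2}: service 492 + fixed 69 = 561
{F3, F4}: service 342 + fixed 228 = 570
{F1, F2, F3, F4}: service 288 + fixed 447 = 735
(All 15 nonempty subsets were checked; F2 and F4 is lowest.)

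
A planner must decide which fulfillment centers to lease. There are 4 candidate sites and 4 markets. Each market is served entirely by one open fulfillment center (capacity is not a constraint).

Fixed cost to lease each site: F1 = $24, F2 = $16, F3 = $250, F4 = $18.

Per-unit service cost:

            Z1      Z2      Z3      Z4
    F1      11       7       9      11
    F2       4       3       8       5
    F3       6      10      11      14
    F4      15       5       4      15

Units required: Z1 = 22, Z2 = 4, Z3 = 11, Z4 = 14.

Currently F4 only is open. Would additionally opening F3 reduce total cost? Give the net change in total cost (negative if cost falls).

No — net change +38 (cost rises by 38).

Current service cost with {F4}: 604.
Adding F3: each market re-picks its cheapest; new service cost 392, saving 212.
Extra fixed cost: 250. Net change = 250 − 212 = 38.
(Totals: 622 → 660.)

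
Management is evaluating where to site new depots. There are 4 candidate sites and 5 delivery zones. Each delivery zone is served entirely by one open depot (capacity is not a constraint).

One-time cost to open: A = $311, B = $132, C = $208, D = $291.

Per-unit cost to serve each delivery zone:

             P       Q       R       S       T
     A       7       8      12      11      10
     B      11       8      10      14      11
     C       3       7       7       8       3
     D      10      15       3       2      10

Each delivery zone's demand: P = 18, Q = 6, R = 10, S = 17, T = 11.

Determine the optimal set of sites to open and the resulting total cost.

For any fixed open set, each delivery zone goes to its cheapest open site; total = fixed + service.
{C}: P→C 3·18=54, Q→C 7·6=42, R→C 7·10=70, S→C 8·17=136, T→C 3·11=33. Service 335; fixed 208; total 543.
{B, C}: P→C 3·18=54, Q→C 7·6=42, R→C 7·10=70, S→C 8·17=136, T→C 3·11=33. Service 335; fixed 340; total 675.
{C, D}: P→C 3·18=54, Q→C 7·6=42, R→D 3·10=30, S→D 2·17=34, T→C 3·11=33. Service 193; fixed 499; total 692.
{A, B, C, D}: service 193 + fixed 942 = 1135
No other subset beats 543.

Open C only; minimum total cost 543.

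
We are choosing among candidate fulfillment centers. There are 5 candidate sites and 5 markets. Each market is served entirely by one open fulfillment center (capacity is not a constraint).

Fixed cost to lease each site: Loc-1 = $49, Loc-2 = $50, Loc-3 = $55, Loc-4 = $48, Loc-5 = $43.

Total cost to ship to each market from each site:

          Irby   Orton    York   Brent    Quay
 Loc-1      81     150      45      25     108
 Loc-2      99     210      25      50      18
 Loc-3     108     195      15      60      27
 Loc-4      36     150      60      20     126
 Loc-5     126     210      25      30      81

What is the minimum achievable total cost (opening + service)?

Minimum total cost: 347

For any fixed open set, each market goes to its cheapest open site; total = fixed + service.
{Loc-2, Loc-4}: Irby→Loc-4 36, Orton→Loc-4 150, York→Loc-2 25, Brent→Loc-4 20, Quay→Loc-2 18. Service 249; fixed 98; total 347.
{Loc-3, Loc-4}: service 248 + fixed 103 = 351
{Loc-2, Loc-4, Loc-5}: service 249 + fixed 141 = 390
{Loc-1, Loc-2, Loc-3, Loc-4, Loc-5}: Irby→Loc-4 36, Orton→Loc-1 150, York→Loc-3 15, Brent→Loc-4 20, Quay→Loc-2 18. Service 239; fixed 245; total 484.
No other subset beats 347.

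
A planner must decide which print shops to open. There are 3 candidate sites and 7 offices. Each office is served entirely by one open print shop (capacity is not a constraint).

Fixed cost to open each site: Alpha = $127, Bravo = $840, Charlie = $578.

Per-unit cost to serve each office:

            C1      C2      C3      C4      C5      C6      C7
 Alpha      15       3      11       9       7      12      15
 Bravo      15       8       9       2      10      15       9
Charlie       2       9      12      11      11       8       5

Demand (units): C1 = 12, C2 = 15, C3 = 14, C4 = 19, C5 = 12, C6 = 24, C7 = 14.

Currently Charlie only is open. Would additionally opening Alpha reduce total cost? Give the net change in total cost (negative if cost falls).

Yes — net change −63 (cost falls by 63).

Current service cost with {Charlie}: 930.
Adding Alpha: each office re-picks its cheapest; new service cost 740, saving 190.
Extra fixed cost: 127. Net change = 127 − 190 = -63.
(Totals: 1508 → 1445.)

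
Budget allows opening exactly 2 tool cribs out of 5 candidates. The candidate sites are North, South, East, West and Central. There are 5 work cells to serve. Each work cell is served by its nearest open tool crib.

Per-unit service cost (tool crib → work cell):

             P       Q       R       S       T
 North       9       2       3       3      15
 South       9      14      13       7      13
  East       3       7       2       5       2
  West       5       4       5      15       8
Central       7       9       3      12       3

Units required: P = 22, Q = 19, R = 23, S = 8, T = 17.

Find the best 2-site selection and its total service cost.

Choose North and East; total service cost 208.

With exactly 2 open, each work cell uses its cheapest among the chosen.
{North, East}: P→East 3·22=66, Q→North 2·19=38, R→East 2·23=46, S→North 3·8=24, T→East 2·17=34. Service cost 208.
{East, West}: service cost 262
{South, East}: service cost 319
Among all 10 size-2 choices, {North, East} is lowest.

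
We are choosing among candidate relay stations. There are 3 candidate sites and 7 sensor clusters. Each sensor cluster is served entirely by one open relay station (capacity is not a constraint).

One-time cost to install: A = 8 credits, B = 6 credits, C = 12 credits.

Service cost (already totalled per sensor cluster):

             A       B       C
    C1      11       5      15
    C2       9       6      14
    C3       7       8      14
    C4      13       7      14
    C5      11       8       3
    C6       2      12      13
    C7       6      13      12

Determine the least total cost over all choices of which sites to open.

For any fixed open set, each sensor cluster goes to its cheapest open site; total = fixed + service.
{A, B}: C1→B 5, C2→B 6, C3→A 7, C4→B 7, C5→B 8, C6→A 2, C7→A 6. Service 41; fixed 14; total 55.
{A, B, C}: service 36 + fixed 26 = 62
{B}: service 59 + fixed 6 = 65
(All 7 nonempty subsets were checked; A and B is lowest.)

Minimum total cost: 55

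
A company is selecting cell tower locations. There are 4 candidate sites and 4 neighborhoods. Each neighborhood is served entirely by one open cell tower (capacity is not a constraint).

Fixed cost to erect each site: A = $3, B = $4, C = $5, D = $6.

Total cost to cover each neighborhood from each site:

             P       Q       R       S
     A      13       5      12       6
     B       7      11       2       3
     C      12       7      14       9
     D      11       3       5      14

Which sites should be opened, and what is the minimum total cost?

For any fixed open set, each neighborhood goes to its cheapest open site; total = fixed + service.
{A, B}: P→B 7, Q→A 5, R→B 2, S→B 3. Service 17; fixed 7; total 24.
{B, D}: P→B 7, Q→D 3, R→B 2, S→B 3. Service 15; fixed 10; total 25.
{B}: service 23 + fixed 4 = 27
{A, B, C, D}: P→B 7, Q→D 3, R→B 2, S→B 3. Service 15; fixed 18; total 33.
(All 15 nonempty subsets were checked; A and B is lowest.)

Open A and B; minimum total cost 24.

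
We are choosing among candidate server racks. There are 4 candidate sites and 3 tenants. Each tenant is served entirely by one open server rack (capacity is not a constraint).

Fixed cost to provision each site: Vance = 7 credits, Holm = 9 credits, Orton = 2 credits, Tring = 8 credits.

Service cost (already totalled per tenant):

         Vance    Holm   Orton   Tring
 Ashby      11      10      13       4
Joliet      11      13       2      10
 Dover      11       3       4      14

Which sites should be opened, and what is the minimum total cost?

For any fixed open set, each tenant goes to its cheapest open site; total = fixed + service.
{Orton, Tring}: Ashby→Tring 4, Joliet→Orton 2, Dover→Orton 4. Service 10; fixed 10; total 20.
{Orton}: Ashby→Orton 13, Joliet→Orton 2, Dover→Orton 4. Service 19; fixed 2; total 21.
{Vance, Orton}: Ashby→Vance 11, Joliet→Orton 2, Dover→Orton 4. Service 17; fixed 9; total 26.
{Vance, Holm, Orton, Tring}: Ashby→Tring 4, Joliet→Orton 2, Dover→Holm 3. Service 9; fixed 26; total 35.
No other subset beats 20.

Open Orton and Tring; minimum total cost 20.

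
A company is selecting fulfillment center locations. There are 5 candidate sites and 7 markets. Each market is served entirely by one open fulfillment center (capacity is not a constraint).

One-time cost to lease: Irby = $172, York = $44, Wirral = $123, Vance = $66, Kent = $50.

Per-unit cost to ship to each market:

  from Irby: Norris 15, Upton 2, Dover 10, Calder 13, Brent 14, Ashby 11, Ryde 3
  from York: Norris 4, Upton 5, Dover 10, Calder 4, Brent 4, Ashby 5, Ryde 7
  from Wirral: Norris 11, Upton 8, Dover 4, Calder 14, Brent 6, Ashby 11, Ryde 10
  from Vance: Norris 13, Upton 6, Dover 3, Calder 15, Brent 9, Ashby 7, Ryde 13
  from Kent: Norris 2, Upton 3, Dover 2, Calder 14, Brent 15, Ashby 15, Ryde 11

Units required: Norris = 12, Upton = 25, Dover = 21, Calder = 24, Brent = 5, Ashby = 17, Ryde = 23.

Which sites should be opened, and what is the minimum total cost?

For any fixed open set, each market goes to its cheapest open site; total = fixed + service.
{York, Kent}: Norris→Kent 2·12=24, Upton→Kent 3·25=75, Dover→Kent 2·21=42, Calder→York 4·24=96, Brent→York 4·5=20, Ashby→York 5·17=85, Ryde→York 7·23=161. Service 503; fixed 94; total 597.
{Irby, York, Kent}: service 386 + fixed 266 = 652
{York, Vance, Kent}: Norris→Kent 2·12=24, Upton→Kent 3·25=75, Dover→Kent 2·21=42, Calder→York 4·24=96, Brent→York 4·5=20, Ashby→York 5·17=85, Ryde→York 7·23=161. Service 503; fixed 160; total 663.
{Irby, York, Wirral, Vance, Kent}: Norris→Kent 2·12=24, Upton→Irby 2·25=50, Dover→Kent 2·21=42, Calder→York 4·24=96, Brent→York 4·5=20, Ashby→York 5·17=85, Ryde→Irby 3·23=69. Service 386; fixed 455; total 841.
No other subset beats 597.

Open York and Kent; minimum total cost 597.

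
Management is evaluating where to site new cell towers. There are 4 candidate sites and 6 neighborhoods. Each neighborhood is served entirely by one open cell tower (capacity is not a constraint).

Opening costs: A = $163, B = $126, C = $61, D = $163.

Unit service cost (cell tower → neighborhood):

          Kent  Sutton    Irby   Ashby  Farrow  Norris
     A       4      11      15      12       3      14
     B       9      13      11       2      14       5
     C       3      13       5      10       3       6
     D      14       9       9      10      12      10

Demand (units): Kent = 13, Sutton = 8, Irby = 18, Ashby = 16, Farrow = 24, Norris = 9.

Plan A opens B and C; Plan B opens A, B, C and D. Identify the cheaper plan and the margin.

Plan A: {B, C}: Kent→C 3·13=39, Sutton→B 13·8=104, Irby→C 5·18=90, Ashby→B 2·16=32, Farrow→C 3·24=72, Norris→B 5·9=45. Service 382; fixed 187; total 569.
Plan B: {A, B, C, D}: Kent→C 3·13=39, Sutton→D 9·8=72, Irby→C 5·18=90, Ashby→B 2·16=32, Farrow→A 3·24=72, Norris→B 5·9=45. Service 350; fixed 513; total 863.
Difference: |569 − 863| = 294.

Plan A is cheaper by 294.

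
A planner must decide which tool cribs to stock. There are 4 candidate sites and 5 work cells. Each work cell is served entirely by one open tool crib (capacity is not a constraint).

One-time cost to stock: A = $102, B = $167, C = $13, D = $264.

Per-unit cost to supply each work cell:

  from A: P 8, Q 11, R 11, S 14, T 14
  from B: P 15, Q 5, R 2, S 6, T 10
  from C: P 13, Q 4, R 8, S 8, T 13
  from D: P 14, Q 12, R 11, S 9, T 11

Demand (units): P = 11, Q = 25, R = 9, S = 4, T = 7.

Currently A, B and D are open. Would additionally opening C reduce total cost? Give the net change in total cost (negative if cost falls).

Yes — net change −12 (cost falls by 12).

Current service cost with {A, B, D}: 325.
Adding C: each work cell re-picks its cheapest; new service cost 300, saving 25.
Extra fixed cost: 13. Net change = 13 − 25 = -12.
(Totals: 858 → 846.)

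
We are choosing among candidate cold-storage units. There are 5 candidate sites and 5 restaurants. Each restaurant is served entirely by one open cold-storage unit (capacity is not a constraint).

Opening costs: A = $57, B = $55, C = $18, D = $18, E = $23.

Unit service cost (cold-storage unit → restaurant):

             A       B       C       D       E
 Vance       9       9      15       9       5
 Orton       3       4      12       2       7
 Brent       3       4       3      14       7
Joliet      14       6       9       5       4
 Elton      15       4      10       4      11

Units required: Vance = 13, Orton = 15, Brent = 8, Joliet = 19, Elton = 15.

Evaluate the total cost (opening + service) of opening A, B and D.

Total cost: 456

Each restaurant is assigned to its cheapest site among the open ones.
{A, B, D}: Vance→A 9·13=117, Orton→D 2·15=30, Brent→A 3·8=24, Joliet→D 5·19=95, Elton→B 4·15=60. Service 326; fixed 130; total 456.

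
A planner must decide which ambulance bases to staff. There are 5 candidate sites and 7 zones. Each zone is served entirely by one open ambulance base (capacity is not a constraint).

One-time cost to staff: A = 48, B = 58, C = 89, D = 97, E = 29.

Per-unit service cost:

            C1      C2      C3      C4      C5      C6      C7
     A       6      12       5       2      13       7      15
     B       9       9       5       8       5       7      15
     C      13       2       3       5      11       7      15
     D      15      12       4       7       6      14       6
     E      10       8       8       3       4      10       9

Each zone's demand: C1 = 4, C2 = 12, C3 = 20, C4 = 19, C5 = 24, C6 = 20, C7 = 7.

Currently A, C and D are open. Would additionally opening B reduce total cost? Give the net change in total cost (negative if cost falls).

No — net change +34 (cost rises by 34).

Current service cost with {A, C, D}: 472.
Adding B: each zone re-picks its cheapest; new service cost 448, saving 24.
Extra fixed cost: 58. Net change = 58 − 24 = 34.
(Totals: 706 → 740.)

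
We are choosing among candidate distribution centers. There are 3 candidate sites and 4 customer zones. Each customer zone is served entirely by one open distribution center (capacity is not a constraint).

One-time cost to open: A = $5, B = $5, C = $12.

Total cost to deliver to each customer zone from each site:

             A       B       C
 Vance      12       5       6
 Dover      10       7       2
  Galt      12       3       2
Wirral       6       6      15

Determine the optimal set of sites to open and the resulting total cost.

For any fixed open set, each customer zone goes to its cheapest open site; total = fixed + service.
{B}: Vance→B 5, Dover→B 7, Galt→B 3, Wirral→B 6. Service 21; fixed 5; total 26.
{A, B}: service 21 + fixed 10 = 31
{B, C}: Vance→B 5, Dover→C 2, Galt→C 2, Wirral→B 6. Service 15; fixed 17; total 32.
{A, B, C}: service 15 + fixed 22 = 37
No other subset beats 26.

Open B only; minimum total cost 26.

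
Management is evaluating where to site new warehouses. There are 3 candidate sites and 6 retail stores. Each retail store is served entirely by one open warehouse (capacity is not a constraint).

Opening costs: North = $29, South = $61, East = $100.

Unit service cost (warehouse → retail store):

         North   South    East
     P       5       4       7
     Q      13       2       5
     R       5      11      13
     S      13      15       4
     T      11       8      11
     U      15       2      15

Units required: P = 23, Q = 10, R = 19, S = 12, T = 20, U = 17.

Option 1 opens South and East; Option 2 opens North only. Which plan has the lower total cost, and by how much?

Option 1 is cheaper by 276.

Option 1: {South, East}: P→South 4·23=92, Q→South 2·10=20, R→South 11·19=209, S→East 4·12=48, T→South 8·20=160, U→South 2·17=34. Service 563; fixed 161; total 724.
Option 2: {North}: P→North 5·23=115, Q→North 13·10=130, R→North 5·19=95, S→North 13·12=156, T→North 11·20=220, U→North 15·17=255. Service 971; fixed 29; total 1000.
Difference: |724 − 1000| = 276.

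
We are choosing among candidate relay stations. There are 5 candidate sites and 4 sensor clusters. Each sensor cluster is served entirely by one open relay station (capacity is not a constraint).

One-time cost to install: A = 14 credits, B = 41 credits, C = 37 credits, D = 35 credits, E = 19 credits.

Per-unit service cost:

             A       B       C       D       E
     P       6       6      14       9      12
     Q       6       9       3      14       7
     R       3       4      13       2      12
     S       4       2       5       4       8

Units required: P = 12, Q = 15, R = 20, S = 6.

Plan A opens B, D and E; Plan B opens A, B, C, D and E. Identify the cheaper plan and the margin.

Plan A: {B, D, E}: P→B 6·12=72, Q→E 7·15=105, R→D 2·20=40, S→B 2·6=12. Service 229; fixed 95; total 324.
Plan B: {A, B, C, D, E}: P→A 6·12=72, Q→C 3·15=45, R→D 2·20=40, S→B 2·6=12. Service 169; fixed 146; total 315.
Difference: |324 − 315| = 9.

Plan B is cheaper by 9.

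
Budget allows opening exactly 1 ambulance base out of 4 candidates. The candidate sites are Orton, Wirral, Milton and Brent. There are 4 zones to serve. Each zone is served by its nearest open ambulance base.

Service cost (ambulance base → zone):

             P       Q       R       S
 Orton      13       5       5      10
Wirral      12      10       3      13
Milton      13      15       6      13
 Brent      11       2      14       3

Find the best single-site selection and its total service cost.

Choose Brent only; total service cost 30.

With exactly 1 open, each zone uses its cheapest among the chosen.
{Brent}: P→Brent 11, Q→Brent 2, R→Brent 14, S→Brent 3. Service cost 30.
{Orton}: service cost 33
{Wirral}: service cost 38
Among all 4 size-1 choices, {Brent} is lowest.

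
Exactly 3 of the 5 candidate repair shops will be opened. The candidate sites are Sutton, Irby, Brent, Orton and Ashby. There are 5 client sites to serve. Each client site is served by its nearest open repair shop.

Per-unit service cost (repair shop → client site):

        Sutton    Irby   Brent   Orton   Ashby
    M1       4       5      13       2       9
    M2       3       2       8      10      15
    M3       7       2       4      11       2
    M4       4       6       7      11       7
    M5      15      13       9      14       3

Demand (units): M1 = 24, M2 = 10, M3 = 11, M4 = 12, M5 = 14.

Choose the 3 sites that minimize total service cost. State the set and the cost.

Choose Sutton, Orton and Ashby; total service cost 190.

With exactly 3 open, each client site uses its cheapest among the chosen.
{Sutton, Orton, Ashby}: M1→Orton 2·24=48, M2→Sutton 3·10=30, M3→Ashby 2·11=22, M4→Sutton 4·12=48, M5→Ashby 3·14=42. Service cost 190.
{Irby, Orton, Ashby}: service cost 204
{Sutton, Irby, Ashby}: service cost 228
Among all 10 size-3 choices, {Sutton, Orton, Ashby} is lowest.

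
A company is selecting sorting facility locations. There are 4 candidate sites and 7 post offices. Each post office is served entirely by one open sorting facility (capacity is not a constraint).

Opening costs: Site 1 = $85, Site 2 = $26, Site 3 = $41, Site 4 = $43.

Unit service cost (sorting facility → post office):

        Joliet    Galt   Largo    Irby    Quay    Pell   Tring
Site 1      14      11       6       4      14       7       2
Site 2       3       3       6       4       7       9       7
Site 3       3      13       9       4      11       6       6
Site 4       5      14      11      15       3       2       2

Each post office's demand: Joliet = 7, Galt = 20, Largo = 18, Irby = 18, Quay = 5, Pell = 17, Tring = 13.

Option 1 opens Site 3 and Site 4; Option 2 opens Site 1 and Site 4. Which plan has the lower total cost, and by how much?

Option 2 is cheaper by 36.

Option 1: {Site 3, Site 4}: Joliet→Site 3 3·7=21, Galt→Site 3 13·20=260, Largo→Site 3 9·18=162, Irby→Site 3 4·18=72, Quay→Site 4 3·5=15, Pell→Site 4 2·17=34, Tring→Site 4 2·13=26. Service 590; fixed 84; total 674.
Option 2: {Site 1, Site 4}: Joliet→Site 4 5·7=35, Galt→Site 1 11·20=220, Largo→Site 1 6·18=108, Irby→Site 1 4·18=72, Quay→Site 4 3·5=15, Pell→Site 4 2·17=34, Tring→Site 1 2·13=26. Service 510; fixed 128; total 638.
Difference: |674 − 638| = 36.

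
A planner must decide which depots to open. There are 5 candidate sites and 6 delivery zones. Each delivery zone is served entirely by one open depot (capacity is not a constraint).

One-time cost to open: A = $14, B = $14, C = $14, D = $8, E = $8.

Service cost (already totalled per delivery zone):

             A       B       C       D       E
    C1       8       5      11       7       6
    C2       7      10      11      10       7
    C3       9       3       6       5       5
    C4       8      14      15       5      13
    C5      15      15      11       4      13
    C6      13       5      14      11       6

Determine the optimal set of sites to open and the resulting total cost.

Open D and E; minimum total cost 49.

For any fixed open set, each delivery zone goes to its cheapest open site; total = fixed + service.
{D, E}: C1→E 6, C2→E 7, C3→D 5, C4→D 5, C5→D 4, C6→E 6. Service 33; fixed 16; total 49.
{D}: service 42 + fixed 8 = 50
{B, D}: C1→B 5, C2→B 10, C3→B 3, C4→D 5, C5→D 4, C6→B 5. Service 32; fixed 22; total 54.
{A, B, C, D, E}: C1→B 5, C2→A 7, C3→B 3, C4→D 5, C5→D 4, C6→B 5. Service 29; fixed 58; total 87.
No other subset beats 49.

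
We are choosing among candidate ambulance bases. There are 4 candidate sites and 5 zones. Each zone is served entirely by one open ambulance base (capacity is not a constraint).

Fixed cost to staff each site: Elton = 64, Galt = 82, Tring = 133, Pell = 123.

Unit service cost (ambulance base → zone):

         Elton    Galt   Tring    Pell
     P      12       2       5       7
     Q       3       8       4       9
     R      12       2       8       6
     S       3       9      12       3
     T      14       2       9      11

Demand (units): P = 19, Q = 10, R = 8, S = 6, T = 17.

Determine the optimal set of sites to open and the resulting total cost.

Open Elton and Galt; minimum total cost 282.

For any fixed open set, each zone goes to its cheapest open site; total = fixed + service.
{Elton, Galt}: P→Galt 2·19=38, Q→Elton 3·10=30, R→Galt 2·8=16, S→Elton 3·6=18, T→Galt 2·17=34. Service 136; fixed 146; total 282.
{Galt}: service 222 + fixed 82 = 304
{Galt, Pell}: P→Galt 2·19=38, Q→Galt 8·10=80, R→Galt 2·8=16, S→Pell 3·6=18, T→Galt 2·17=34. Service 186; fixed 205; total 391.
{Elton, Galt, Tring, Pell}: P→Galt 2·19=38, Q→Elton 3·10=30, R→Galt 2·8=16, S→Elton 3·6=18, T→Galt 2·17=34. Service 136; fixed 402; total 538.
No other subset beats 282.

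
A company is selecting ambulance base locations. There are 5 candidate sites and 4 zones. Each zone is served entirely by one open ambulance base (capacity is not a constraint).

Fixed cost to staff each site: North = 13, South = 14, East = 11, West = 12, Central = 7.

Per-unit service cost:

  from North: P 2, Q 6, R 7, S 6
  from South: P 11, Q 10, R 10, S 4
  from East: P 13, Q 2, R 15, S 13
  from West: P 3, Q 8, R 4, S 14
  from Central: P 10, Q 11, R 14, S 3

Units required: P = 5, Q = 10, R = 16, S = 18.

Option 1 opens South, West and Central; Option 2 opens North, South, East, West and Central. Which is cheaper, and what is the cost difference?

Option 1: {South, West, Central}: P→West 3·5=15, Q→West 8·10=80, R→West 4·16=64, S→Central 3·18=54. Service 213; fixed 33; total 246.
Option 2: {North, South, East, West, Central}: P→North 2·5=10, Q→East 2·10=20, R→West 4·16=64, S→Central 3·18=54. Service 148; fixed 57; total 205.
Difference: |246 − 205| = 41.

Option 2 is cheaper by 41.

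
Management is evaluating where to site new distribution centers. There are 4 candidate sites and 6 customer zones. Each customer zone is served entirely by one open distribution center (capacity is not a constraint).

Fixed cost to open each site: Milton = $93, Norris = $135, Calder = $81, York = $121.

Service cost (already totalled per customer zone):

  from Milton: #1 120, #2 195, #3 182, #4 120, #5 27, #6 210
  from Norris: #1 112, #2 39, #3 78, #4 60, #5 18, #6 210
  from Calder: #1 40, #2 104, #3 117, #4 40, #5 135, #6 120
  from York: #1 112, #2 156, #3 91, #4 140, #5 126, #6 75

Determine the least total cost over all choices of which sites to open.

Minimum total cost: 551

For any fixed open set, each customer zone goes to its cheapest open site; total = fixed + service.
{Norris, Calder}: #1→Calder 40, #2→Norris 39, #3→Norris 78, #4→Calder 40, #5→Norris 18, #6→Calder 120. Service 335; fixed 216; total 551.
{Milton, Calder}: service 448 + fixed 174 = 622
{Norris, Calder, York}: #1→Calder 40, #2→Norris 39, #3→Norris 78, #4→Calder 40, #5→Norris 18, #6→York 75. Service 290; fixed 337; total 627.
{Milton, Norris, Calder, York}: service 290 + fixed 430 = 720
No other subset beats 551.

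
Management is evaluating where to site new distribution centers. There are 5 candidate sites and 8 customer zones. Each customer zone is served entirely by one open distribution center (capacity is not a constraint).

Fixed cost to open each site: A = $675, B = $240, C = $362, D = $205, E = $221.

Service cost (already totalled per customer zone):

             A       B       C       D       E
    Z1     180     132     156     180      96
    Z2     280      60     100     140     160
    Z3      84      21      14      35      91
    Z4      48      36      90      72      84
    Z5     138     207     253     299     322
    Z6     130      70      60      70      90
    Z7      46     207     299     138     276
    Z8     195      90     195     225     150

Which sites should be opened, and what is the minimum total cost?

Open B only; minimum total cost 1063.

For any fixed open set, each customer zone goes to its cheapest open site; total = fixed + service.
{B}: Z1→B 132, Z2→B 60, Z3→B 21, Z4→B 36, Z5→B 207, Z6→B 70, Z7→B 207, Z8→B 90. Service 823; fixed 240; total 1063.
{B, D}: service 754 + fixed 445 = 1199
{B, E}: service 787 + fixed 461 = 1248
{A, B, C, D, E}: service 540 + fixed 1703 = 2243
No other subset beats 1063.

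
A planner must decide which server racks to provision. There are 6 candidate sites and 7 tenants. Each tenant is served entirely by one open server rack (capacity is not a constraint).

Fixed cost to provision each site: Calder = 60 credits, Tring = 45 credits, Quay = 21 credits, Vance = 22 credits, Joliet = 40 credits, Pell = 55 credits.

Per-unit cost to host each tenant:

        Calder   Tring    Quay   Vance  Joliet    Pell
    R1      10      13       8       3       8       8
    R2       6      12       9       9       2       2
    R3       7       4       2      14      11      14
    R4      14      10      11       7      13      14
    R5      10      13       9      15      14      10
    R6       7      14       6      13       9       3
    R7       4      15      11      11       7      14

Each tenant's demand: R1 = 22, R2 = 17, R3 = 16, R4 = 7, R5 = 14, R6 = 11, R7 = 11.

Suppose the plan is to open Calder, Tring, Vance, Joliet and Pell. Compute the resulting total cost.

Total cost: 652

Each tenant is assigned to its cheapest site among the open ones.
{Calder, Tring, Vance, Joliet, Pell}: R1→Vance 3·22=66, R2→Joliet 2·17=34, R3→Tring 4·16=64, R4→Vance 7·7=49, R5→Calder 10·14=140, R6→Pell 3·11=33, R7→Calder 4·11=44. Service 430; fixed 222; total 652.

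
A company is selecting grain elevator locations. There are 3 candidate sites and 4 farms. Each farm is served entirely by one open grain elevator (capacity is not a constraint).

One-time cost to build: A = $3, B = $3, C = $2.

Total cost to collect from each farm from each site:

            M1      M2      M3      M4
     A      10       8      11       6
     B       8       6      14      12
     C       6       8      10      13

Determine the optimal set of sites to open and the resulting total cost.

Open A and C; minimum total cost 35.

For any fixed open set, each farm goes to its cheapest open site; total = fixed + service.
{A, C}: M1→C 6, M2→A 8, M3→C 10, M4→A 6. Service 30; fixed 5; total 35.
{A, B, C}: service 28 + fixed 8 = 36
{A, B}: service 31 + fixed 6 = 37
{C}: M1→C 6, M2→C 8, M3→C 10, M4→C 13. Service 37; fixed 2; total 39.
(All 7 nonempty subsets were checked; A and C is lowest.)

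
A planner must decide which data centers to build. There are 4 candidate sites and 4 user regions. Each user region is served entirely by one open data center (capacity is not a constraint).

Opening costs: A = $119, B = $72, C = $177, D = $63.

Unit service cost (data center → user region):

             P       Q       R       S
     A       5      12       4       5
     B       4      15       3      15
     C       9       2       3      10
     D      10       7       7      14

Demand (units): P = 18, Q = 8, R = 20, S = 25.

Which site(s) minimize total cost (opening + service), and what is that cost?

For any fixed open set, each user region goes to its cheapest open site; total = fixed + service.
{A}: P→A 5·18=90, Q→A 12·8=96, R→A 4·20=80, S→A 5·25=125. Service 391; fixed 119; total 510.
{A, D}: P→A 5·18=90, Q→D 7·8=56, R→A 4·20=80, S→A 5·25=125. Service 351; fixed 182; total 533.
{A, B}: service 353 + fixed 191 = 544
{A, B, C, D}: P→B 4·18=72, Q→C 2·8=16, R→B 3·20=60, S→A 5·25=125. Service 273; fixed 431; total 704.
No other subset beats 510.

Open A only; minimum total cost 510.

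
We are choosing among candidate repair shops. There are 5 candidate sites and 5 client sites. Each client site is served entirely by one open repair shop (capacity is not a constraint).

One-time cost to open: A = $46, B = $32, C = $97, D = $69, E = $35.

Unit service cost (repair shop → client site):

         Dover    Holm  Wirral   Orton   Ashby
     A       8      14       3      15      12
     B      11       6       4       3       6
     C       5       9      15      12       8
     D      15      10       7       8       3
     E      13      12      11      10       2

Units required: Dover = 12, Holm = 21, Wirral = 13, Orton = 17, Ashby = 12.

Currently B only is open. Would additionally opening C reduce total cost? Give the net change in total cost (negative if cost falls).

Current service cost with {B}: 433.
Adding C: each client site re-picks its cheapest; new service cost 361, saving 72.
Extra fixed cost: 97. Net change = 97 − 72 = 25.
(Totals: 465 → 490.)

No — net change +25 (cost rises by 25).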